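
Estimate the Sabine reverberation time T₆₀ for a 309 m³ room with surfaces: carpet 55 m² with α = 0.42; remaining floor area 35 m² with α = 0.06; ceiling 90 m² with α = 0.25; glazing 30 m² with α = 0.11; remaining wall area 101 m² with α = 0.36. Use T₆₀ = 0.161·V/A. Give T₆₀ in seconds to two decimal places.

0.57 s

Total absorption A = 55·0.42 + 35·0.06 + 90·0.25 + 30·0.11 + 101·0.36 = 87.36 m² sabins.
T₆₀ = 0.161 × 309 / 87.36 = 0.569 s.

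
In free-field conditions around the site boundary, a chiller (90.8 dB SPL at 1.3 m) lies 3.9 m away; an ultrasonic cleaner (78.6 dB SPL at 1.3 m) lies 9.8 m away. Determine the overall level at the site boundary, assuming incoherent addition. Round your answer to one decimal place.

81.3 dB SPL

First find each source's level at the receiver (point-source: −20·log₁₀(r/r_ref)), then combine on an intensity basis.
chiller: 90.8 − 20·log₁₀(3.9/1.3) = 90.8 − 9.54 = 81.26 dB SPL.
ultrasonic cleaner: 78.6 − 20·log₁₀(9.8/1.3) = 78.6 − 17.55 = 61.05 dB SPL.
Σ 10^(L/10) = 1.349e+08 → L_total = 10·log₁₀(1.349e+08) = 81.30 dB SPL.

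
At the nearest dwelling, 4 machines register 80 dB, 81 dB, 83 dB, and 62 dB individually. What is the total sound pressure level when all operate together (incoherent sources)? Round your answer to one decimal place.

86.3 dB

Incoherent sources combine by intensity addition: L_total = 10·log₁₀(Σ 10^(L_i/10)).
Σ 10^(L/10) = 10^(80/10) + 10^(81/10) + 10^(83/10) + 10^(62/10) = 4.270e+08.
L_total = 10·log₁₀(4.270e+08) = 86.30 dB.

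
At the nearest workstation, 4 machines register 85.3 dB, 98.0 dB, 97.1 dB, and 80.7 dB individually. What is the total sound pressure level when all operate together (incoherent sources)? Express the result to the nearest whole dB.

For uncorrelated sources the intensities add, so convert each level to linear form, sum, and take 10·log₁₀ of the total.
Σ 10^(L/10) = 10^(85.3/10) + 10^(98.0/10) + 10^(97.1/10) + 10^(80.7/10) = 1.189e+10.
L_total = 10·log₁₀(1.189e+10) = 100.75 dB.

101 dB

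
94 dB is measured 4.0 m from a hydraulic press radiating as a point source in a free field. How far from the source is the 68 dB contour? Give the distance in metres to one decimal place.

79.8 m

Point-source spreading drops the level by 20·log₁₀(r₂/r₁); inverting, r₂/r₁ = 10^(ΔL/20).
r₂ = 4.0·10^((94−68)/20) = 4.0·10^(26.0/20) = 79.81 m.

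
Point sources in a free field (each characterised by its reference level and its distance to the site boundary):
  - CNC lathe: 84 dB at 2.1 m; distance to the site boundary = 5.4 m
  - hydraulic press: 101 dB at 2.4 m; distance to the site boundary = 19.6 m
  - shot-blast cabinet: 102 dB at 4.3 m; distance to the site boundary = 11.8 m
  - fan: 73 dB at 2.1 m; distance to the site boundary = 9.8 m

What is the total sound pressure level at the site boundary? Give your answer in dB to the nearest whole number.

94 dB

Propagate each source to the receiver with L = L_ref − 20·log₁₀(r/r_ref), then add intensities.
CNC lathe: 84 − 20·log₁₀(5.4/2.1) = 84 − 8.20 = 75.80 dB.
hydraulic press: 101 − 20·log₁₀(19.6/2.4) = 101 − 18.24 = 82.76 dB.
shot-blast cabinet: 102 − 20·log₁₀(11.8/4.3) = 102 − 8.77 = 93.23 dB.
fan: 73 − 20·log₁₀(9.8/2.1) = 73 − 13.38 = 59.62 dB.
Σ 10^(L/10) = 2.332e+09 → L_total = 10·log₁₀(2.332e+09) = 93.68 dB.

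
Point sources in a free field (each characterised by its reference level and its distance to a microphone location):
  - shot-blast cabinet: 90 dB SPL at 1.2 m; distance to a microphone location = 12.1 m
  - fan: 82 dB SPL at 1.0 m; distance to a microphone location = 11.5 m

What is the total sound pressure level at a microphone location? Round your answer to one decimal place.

Apply inverse-square spreading to bring every level to the receiver, then sum 10^(L/10).
shot-blast cabinet: 90 − 20·log₁₀(12.1/1.2) = 90 − 20.07 = 69.93 dB SPL.
fan: 82 − 20·log₁₀(11.5/1.0) = 82 − 21.21 = 60.79 dB SPL.
Σ 10^(L/10) = 1.103e+07 → L_total = 10·log₁₀(1.103e+07) = 70.43 dB SPL.

70.4 dB SPL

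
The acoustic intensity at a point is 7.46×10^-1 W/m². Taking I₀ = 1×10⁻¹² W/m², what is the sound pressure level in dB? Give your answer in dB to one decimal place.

Dividing by I₀ shifts the exponent by 12: I/I₀ = 7.46×10^11.
L = 10·(0.8727 + 11) = 118.73 dB.

118.7 dB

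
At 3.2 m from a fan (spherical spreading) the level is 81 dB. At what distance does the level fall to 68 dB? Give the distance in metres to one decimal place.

14.3 m

The 13.0 dB drop corresponds to a distance ratio of 10^(13.0/20) for a point source.
r₂ = 3.2·10^((81−68)/20) = 3.2·10^(13.0/20) = 14.29 m.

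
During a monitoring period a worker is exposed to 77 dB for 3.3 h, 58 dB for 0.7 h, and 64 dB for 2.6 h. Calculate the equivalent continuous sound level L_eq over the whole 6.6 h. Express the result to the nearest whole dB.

The energy average is taken in the linear domain: L_eq = 10·log₁₀[(Σ tᵢ·10^(Lᵢ/10))/T], T = 6.6 h.
Σ tᵢ·10^(Lᵢ/10) = 3.3·10^(77/10) + 0.7·10^(58/10) + 2.6·10^(64/10) = 1.724e+08.
L_eq = 10·log₁₀(1.724e+08/6.6) = 74.17 dB.

74 dB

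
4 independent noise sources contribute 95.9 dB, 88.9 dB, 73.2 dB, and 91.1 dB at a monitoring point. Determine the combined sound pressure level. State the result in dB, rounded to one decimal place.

97.8 dB

For uncorrelated sources the intensities add, so convert each level to linear form, sum, and take 10·log₁₀ of the total.
Σ 10^(L/10) = 10^(95.9/10) + 10^(88.9/10) + 10^(73.2/10) + 10^(91.1/10) = 5.976e+09.
L_total = 10·log₁₀(5.976e+09) = 97.76 dB.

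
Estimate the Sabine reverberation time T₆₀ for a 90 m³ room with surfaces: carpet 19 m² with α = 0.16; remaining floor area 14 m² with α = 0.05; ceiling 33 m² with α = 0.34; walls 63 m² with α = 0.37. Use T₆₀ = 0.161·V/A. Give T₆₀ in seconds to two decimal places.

A = Σ Sᵢαᵢ = 19·0.16 + 14·0.05 + 33·0.34 + 63·0.37 = 38.27 m².
T₆₀ = 0.161 × 90 / 38.27 = 0.379 s.

0.38 s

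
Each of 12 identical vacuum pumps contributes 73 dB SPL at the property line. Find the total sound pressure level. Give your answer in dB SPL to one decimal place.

With 12 equal, uncorrelated contributions the intensity is 12× that of one unit, giving a rise of 10·log₁₀ 12.
L_total = 73 + 10·log₁₀(12) = 73 + 10.792 = 83.79 dB SPL.

83.8 dB SPL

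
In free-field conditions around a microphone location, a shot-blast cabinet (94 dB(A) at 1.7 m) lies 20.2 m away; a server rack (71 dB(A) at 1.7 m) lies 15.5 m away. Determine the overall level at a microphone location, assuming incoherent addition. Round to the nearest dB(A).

First find each source's level at the receiver (point-source: −20·log₁₀(r/r_ref)), then combine on an intensity basis.
shot-blast cabinet: 94 − 20·log₁₀(20.2/1.7) = 94 − 21.50 = 72.50 dB(A).
server rack: 71 − 20·log₁₀(15.5/1.7) = 71 − 19.20 = 51.80 dB(A).
Σ 10^(L/10) = 1.794e+07 → L_total = 10·log₁₀(1.794e+07) = 72.54 dB(A).

73 dB(A)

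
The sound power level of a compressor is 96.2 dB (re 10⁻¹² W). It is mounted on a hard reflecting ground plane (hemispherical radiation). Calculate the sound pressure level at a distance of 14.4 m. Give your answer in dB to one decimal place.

L_p = L_w − 10·log₁₀(2π·r²) with r = 14.4 m.
2π·r² = 1303 m², 10·log₁₀ of that is 31.149 dB.
L_p = 96.2 − 31.149 = 65.05 dB.

65.1 dB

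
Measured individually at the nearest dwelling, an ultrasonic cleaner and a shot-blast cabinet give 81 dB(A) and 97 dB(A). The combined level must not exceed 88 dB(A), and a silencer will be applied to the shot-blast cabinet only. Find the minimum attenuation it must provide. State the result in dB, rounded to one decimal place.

Fixed contribution from the other source: Σ 10^(L/10) = 10^(81/10) = 1.259e+08 (81.00 dB(A)).
To meet 88 dB(A) overall, the treated shot-blast cabinet may contribute at most 10^(88/10) − 1.259e+08 = 5.051e+08, i.e. 87.03 dB(A).
So the shot-blast cabinet must be reduced from 97 to 87.03 dB(A): IL = 9.97 dB.

10.0 dB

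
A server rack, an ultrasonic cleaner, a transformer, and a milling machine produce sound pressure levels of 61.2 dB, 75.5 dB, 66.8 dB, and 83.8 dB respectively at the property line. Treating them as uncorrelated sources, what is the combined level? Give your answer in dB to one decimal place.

Incoherent sources combine by intensity addition: L_total = 10·log₁₀(Σ 10^(L_i/10)).
Σ 10^(L/10) = 10^(61.2/10) + 10^(75.5/10) + 10^(66.8/10) + 10^(83.8/10) = 2.815e+08.
L_total = 10·log₁₀(2.815e+08) = 84.49 dB.

84.5 dB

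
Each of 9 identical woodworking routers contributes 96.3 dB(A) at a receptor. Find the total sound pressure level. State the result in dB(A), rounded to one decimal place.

105.8 dB(A)

L_total = L₁ + 10·log₁₀ N for N identical incoherent sources.
L_total = 96.3 + 10·log₁₀(9) = 96.3 + 9.542 = 105.84 dB(A).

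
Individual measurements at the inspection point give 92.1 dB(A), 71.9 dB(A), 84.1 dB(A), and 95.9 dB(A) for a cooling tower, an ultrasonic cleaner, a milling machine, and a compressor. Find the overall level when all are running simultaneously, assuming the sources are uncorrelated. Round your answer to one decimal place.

97.6 dB(A)

Incoherent sources combine by intensity addition: L_total = 10·log₁₀(Σ 10^(L_i/10)).
Σ 10^(L/10) = 10^(92.1/10) + 10^(71.9/10) + 10^(84.1/10) + 10^(95.9/10) = 5.785e+09.
L_total = 10·log₁₀(5.785e+09) = 97.62 dB(A).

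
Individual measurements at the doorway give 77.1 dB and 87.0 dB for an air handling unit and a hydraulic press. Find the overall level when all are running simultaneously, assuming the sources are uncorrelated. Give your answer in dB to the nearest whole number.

For uncorrelated sources the intensities add, so convert each level to linear form, sum, and take 10·log₁₀ of the total.
Σ 10^(L/10) = 10^(77.1/10) + 10^(87.0/10) = 5.525e+08.
L_total = 10·log₁₀(5.525e+08) = 87.42 dB.

87 dB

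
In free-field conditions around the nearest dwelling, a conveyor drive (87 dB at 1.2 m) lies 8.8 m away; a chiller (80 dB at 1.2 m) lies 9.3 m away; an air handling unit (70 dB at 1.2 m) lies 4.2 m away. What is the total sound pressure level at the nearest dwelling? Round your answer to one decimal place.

Apply inverse-square spreading to bring every level to the receiver, then sum 10^(L/10).
conveyor drive: 87 − 20·log₁₀(8.8/1.2) = 87 − 17.31 = 69.69 dB.
chiller: 80 − 20·log₁₀(9.3/1.2) = 80 − 17.79 = 62.21 dB.
air handling unit: 70 − 20·log₁₀(4.2/1.2) = 70 − 10.88 = 59.12 dB.
Σ 10^(L/10) = 1.180e+07 → L_total = 10·log₁₀(1.180e+07) = 70.72 dB.

70.7 dB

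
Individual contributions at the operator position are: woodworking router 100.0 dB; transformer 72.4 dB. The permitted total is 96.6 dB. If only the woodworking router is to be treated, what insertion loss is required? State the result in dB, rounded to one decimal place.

The untreated sources together contribute 10^(72.4/10) = 1.738e+07, i.e. 72.40 dB.
To meet 96.6 dB overall, the treated woodworking router may contribute at most 10^(96.6/10) − 1.738e+07 = 4.554e+09, i.e. 96.58 dB.
So the woodworking router must be reduced from 100.0 to 96.58 dB: IL = 3.42 dB.

3.4 dB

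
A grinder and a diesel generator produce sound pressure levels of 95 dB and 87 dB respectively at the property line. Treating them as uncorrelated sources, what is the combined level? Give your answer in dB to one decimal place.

Incoherent sources combine by intensity addition: L_total = 10·log₁₀(Σ 10^(L_i/10)).
Σ 10^(L/10) = 10^(95/10) + 10^(87/10) = 3.663e+09.
L_total = 10·log₁₀(3.663e+09) = 95.64 dB.

95.6 dB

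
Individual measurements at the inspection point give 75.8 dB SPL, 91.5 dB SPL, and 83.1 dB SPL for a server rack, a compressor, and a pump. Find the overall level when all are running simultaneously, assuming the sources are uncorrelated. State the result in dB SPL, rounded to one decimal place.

For uncorrelated sources the intensities add, so convert each level to linear form, sum, and take 10·log₁₀ of the total.
Σ 10^(L/10) = 10^(75.8/10) + 10^(91.5/10) + 10^(83.1/10) = 1.655e+09.
L_total = 10·log₁₀(1.655e+09) = 92.19 dB SPL.

92.2 dB SPL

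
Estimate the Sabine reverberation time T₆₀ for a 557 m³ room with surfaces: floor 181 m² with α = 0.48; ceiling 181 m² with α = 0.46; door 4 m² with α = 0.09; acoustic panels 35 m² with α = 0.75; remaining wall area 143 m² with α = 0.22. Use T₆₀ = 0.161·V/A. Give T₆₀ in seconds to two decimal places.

0.39 s

Summing Sᵢαᵢ: 181·0.48 + 181·0.46 + 4·0.09 + 35·0.75 + 143·0.22 = 228.21 m².
T₆₀ = 0.161 × 557 / 228.21 = 0.393 s.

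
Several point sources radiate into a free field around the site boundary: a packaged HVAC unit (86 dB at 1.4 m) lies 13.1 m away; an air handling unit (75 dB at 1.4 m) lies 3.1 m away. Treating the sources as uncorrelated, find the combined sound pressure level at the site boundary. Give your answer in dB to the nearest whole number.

Propagate each source to the receiver with L = L_ref − 20·log₁₀(r/r_ref), then add intensities.
packaged HVAC unit: 86 − 20·log₁₀(13.1/1.4) = 86 − 19.42 = 66.58 dB.
air handling unit: 75 − 20·log₁₀(3.1/1.4) = 75 − 6.90 = 68.10 dB.
Σ 10^(L/10) = 1.100e+07 → L_total = 10·log₁₀(1.100e+07) = 70.41 dB.

70 dB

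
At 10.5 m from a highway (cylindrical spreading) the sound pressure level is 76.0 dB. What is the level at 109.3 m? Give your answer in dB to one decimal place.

For a line source, L₂ = L₁ − 10·log₁₀(r₂/r₁).
L₂ = 76.0 − 10·log₁₀(109.3/10.5) = 76.0 − 10.174 = 65.83 dB.

65.8 dB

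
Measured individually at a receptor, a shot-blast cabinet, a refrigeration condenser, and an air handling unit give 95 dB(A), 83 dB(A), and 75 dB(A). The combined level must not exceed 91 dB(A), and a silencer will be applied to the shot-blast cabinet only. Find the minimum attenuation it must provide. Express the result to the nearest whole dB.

The untreated sources together contribute 10^(83/10) + 10^(75/10) = 2.311e+08, i.e. 83.64 dB(A).
The limit corresponds to 10^(91/10) = 1.259e+09; subtracting the fixed part leaves 1.028e+09 for the shot-blast cabinet, i.e. 90.12 dB(A).
Required insertion loss = 95 − 90.12 = 4.88 dB.

5 dB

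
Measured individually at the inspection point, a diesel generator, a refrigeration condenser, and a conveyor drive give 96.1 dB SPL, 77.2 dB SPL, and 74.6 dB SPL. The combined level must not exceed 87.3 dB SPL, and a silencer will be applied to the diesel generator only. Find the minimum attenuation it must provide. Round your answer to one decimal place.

The untreated sources together contribute 10^(77.2/10) + 10^(74.6/10) = 8.132e+07, i.e. 79.10 dB SPL.
To meet 87.3 dB SPL overall, the treated diesel generator may contribute at most 10^(87.3/10) − 8.132e+07 = 4.557e+08, i.e. 86.59 dB SPL.
So the diesel generator must be reduced from 96.1 to 86.59 dB SPL: IL = 9.51 dB.

9.5 dB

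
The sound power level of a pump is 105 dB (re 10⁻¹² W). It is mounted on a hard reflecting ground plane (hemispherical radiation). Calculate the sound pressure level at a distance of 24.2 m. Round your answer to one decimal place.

69.3 dB

The power spreads over a hemisphere of area 2π·r², so L_p = L_w − 10·log₁₀(2π·r²).
2π·r² = 3680 m², 10·log₁₀ of that is 35.658 dB.
L_p = 105 − 35.658 = 69.34 dB.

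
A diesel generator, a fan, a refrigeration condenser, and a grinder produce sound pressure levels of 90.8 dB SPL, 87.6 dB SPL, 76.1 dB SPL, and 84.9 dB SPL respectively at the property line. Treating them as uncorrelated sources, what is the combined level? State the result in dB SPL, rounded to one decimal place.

Incoherent sources combine by intensity addition: L_total = 10·log₁₀(Σ 10^(L_i/10)).
Σ 10^(L/10) = 10^(90.8/10) + 10^(87.6/10) + 10^(76.1/10) + 10^(84.9/10) = 2.127e+09.
L_total = 10·log₁₀(2.127e+09) = 93.28 dB SPL.

93.3 dB SPL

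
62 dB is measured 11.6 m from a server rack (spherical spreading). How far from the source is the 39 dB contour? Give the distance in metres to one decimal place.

Point-source spreading drops the level by 20·log₁₀(r₂/r₁); inverting, r₂/r₁ = 10^(ΔL/20).
r₂ = 11.6·10^((62−39)/20) = 11.6·10^(23.0/20) = 163.85 m.

163.9 m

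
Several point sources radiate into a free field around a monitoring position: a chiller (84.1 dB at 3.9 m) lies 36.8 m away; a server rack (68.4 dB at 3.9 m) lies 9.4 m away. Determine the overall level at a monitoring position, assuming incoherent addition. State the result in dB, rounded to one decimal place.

66.1 dB

Apply inverse-square spreading to bring every level to the receiver, then sum 10^(L/10).
chiller: 84.1 − 20·log₁₀(36.8/3.9) = 84.1 − 19.50 = 64.60 dB.
server rack: 68.4 − 20·log₁₀(9.4/3.9) = 68.4 − 7.64 = 60.76 dB.
Σ 10^(L/10) = 4.078e+06 → L_total = 10·log₁₀(4.078e+06) = 66.10 dB.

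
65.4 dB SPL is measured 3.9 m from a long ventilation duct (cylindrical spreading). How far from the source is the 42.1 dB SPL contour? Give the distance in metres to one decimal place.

833.8 m

Line-source spreading drops the level by 10·log₁₀(r₂/r₁); inverting, r₂/r₁ = 10^(ΔL/10).
r₂ = 3.9·10^((65.4−42.1)/10) = 3.9·10^(23.3/10) = 833.81 m.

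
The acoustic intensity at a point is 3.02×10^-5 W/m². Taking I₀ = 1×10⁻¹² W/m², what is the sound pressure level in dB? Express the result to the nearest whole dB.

I/I₀ = 3.02×10^-5/10⁻¹² = 3.02×10^7, and L = 10·log₁₀(I/I₀).
L = 10·(0.4800 + 7) = 74.80 dB.

75 dB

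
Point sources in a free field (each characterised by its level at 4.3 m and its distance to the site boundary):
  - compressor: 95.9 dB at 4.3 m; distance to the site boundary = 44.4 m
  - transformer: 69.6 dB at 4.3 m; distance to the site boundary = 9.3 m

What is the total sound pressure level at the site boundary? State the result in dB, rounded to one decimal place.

75.8 dB

First find each source's level at the receiver (point-source: −20·log₁₀(r/r_ref)), then combine on an intensity basis.
compressor: 95.9 − 20·log₁₀(44.4/4.3) = 95.9 − 20.28 = 75.62 dB.
transformer: 69.6 − 20·log₁₀(9.3/4.3) = 69.6 − 6.70 = 62.90 dB.
Σ 10^(L/10) = 3.844e+07 → L_total = 10·log₁₀(3.844e+07) = 75.85 dB.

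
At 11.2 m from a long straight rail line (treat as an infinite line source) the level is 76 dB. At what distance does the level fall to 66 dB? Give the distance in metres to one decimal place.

Line-source spreading drops the level by 10·log₁₀(r₂/r₁); inverting, r₂/r₁ = 10^(ΔL/10).
r₂ = 11.2·10^((76−66)/10) = 11.2·10^(10.0/10) = 112.00 m.

112.0 m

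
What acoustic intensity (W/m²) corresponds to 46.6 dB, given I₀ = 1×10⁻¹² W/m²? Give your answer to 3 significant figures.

I = I₀·10^(L/10) = 10⁻¹² × 10^(46.6/10) = 10^(-7.340).

4.57e-08 W/m²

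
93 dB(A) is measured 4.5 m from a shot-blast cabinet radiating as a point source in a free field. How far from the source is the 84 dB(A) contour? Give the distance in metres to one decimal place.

12.7 m

Point-source spreading drops the level by 20·log₁₀(r₂/r₁); inverting, r₂/r₁ = 10^(ΔL/20).
r₂ = 4.5·10^((93−84)/20) = 4.5·10^(9.0/20) = 12.68 m.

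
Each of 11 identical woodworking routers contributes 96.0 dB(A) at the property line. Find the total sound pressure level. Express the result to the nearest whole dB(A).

L_total = L₁ + 10·log₁₀ N for N identical incoherent sources.
L_total = 96.0 + 10·log₁₀(11) = 96.0 + 10.414 = 106.41 dB(A).

106 dB(A)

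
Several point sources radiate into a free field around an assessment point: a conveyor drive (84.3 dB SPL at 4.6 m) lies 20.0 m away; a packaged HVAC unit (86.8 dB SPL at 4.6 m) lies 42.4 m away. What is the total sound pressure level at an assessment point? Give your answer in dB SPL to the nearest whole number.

Propagate each source to the receiver with L = L_ref − 20·log₁₀(r/r_ref), then add intensities.
conveyor drive: 84.3 − 20·log₁₀(20.0/4.6) = 84.3 − 12.77 = 71.53 dB SPL.
packaged HVAC unit: 86.8 − 20·log₁₀(42.4/4.6) = 86.8 − 19.29 = 67.51 dB SPL.
Σ 10^(L/10) = 1.987e+07 → L_total = 10·log₁₀(1.987e+07) = 72.98 dB SPL.

73 dB SPL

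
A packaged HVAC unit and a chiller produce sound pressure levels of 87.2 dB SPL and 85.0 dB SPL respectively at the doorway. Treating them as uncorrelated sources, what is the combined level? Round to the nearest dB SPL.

89 dB SPL

For uncorrelated sources the intensities add, so convert each level to linear form, sum, and take 10·log₁₀ of the total.
Σ 10^(L/10) = 10^(87.2/10) + 10^(85.0/10) = 8.410e+08.
L_total = 10·log₁₀(8.410e+08) = 89.25 dB SPL.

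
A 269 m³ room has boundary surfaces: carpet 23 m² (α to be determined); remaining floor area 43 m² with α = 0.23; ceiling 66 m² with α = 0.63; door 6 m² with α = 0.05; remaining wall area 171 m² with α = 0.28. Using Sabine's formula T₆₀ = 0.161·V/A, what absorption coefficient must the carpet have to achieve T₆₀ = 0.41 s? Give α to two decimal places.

0.26

A = 0.161·V/T₆₀ = 0.161·269/0.41 = 105.63 m² sabins.
Absorption from the other surfaces = 43·0.23 + 66·0.63 + 6·0.05 + 171·0.28 = 99.65 m², so the carpet must supply 5.98 m² over 23 m².
α = 5.98/23 = 0.260.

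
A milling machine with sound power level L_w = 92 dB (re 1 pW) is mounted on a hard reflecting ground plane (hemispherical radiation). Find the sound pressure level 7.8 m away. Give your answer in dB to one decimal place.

66.2 dB

L_p = L_w − 10·log₁₀(2π·r²) with r = 7.8 m.
2π·r² = 382.3 m², 10·log₁₀ of that is 25.824 dB.
L_p = 92 − 25.824 = 66.18 dB.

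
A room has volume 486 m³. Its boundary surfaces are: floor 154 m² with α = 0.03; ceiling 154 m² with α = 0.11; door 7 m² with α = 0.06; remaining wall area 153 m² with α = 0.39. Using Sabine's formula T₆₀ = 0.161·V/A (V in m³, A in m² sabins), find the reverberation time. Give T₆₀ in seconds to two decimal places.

Total absorption A = 154·0.03 + 154·0.11 + 7·0.06 + 153·0.39 = 81.65 m² sabins.
T₆₀ = 0.161·V/A = 0.161·486/81.65 = 0.958 s.

0.96 s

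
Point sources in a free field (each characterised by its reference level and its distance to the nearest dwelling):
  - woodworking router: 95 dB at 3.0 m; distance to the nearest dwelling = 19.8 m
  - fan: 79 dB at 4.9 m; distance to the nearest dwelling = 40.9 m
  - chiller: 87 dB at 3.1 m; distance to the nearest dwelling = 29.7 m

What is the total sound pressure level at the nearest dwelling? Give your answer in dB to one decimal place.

Apply inverse-square spreading to bring every level to the receiver, then sum 10^(L/10).
woodworking router: 95 − 20·log₁₀(19.8/3.0) = 95 − 16.39 = 78.61 dB.
fan: 79 − 20·log₁₀(40.9/4.9) = 79 − 18.43 = 60.57 dB.
chiller: 87 − 20·log₁₀(29.7/3.1) = 87 − 19.63 = 67.37 dB.
Σ 10^(L/10) = 7.920e+07 → L_total = 10·log₁₀(7.920e+07) = 78.99 dB.

79.0 dB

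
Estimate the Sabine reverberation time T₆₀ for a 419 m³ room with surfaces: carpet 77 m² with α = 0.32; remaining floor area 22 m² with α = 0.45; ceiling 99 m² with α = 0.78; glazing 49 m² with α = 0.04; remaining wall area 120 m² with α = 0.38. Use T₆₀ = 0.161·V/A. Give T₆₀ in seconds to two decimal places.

0.42 s

Total absorption A = 77·0.32 + 22·0.45 + 99·0.78 + 49·0.04 + 120·0.38 = 159.32 m² sabins.
T₆₀ = 0.161·V/A = 0.161·419/159.32 = 0.423 s.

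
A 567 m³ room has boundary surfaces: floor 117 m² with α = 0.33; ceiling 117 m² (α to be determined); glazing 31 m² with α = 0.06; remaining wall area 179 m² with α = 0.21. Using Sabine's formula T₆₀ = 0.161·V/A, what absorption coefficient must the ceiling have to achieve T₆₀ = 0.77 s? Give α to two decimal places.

From T₆₀ = 0.161·V/A, the target T₆₀ = 0.77 s needs A = 0.161·567/0.77 = 118.55 m².
Absorption from the other surfaces = 117·0.33 + 31·0.06 + 179·0.21 = 78.06 m², so the ceiling must supply 40.49 m² over 117 m².
α = 40.49/117 = 0.346.

0.35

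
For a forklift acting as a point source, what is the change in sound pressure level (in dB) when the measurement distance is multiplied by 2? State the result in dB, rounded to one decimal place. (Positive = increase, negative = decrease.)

With spherical spreading the level changes by −20·log₁₀(r₂/r₁).
ΔL = −20·log₁₀(2) = -6.02 dB.

-6.0 dB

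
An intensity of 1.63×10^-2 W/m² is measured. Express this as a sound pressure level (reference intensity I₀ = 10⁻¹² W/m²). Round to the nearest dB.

I/I₀ = 1.63×10^-2/10⁻¹² = 1.63×10^10, and L = 10·log₁₀(I/I₀).
L = 10·(0.2122 + 10) = 102.12 dB.

102 dB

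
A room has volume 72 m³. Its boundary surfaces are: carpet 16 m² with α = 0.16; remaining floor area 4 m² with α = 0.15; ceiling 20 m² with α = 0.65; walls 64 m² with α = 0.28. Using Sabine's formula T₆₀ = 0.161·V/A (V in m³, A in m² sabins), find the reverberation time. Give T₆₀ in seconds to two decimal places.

Summing Sᵢαᵢ: 16·0.16 + 4·0.15 + 20·0.65 + 64·0.28 = 34.08 m².
T₆₀ = 0.161·V/A = 0.161·72/34.08 = 0.340 s.

0.34 s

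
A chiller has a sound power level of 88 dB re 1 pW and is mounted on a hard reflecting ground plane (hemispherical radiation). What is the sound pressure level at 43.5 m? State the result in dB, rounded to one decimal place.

47.2 dB

Free-field hemispherical radiation: L_p = L_w − 10·log₁₀(2π·r²), r = 43.5 m.
2π·r² = 1.189e+04 m², 10·log₁₀ of that is 40.752 dB.
L_p = 88 − 40.752 = 47.25 dB.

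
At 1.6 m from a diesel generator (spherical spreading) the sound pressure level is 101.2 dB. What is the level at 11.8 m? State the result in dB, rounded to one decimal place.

Point-source attenuation: ΔL = 20·log₁₀(r₂/r₁) = 20·log₁₀(11.8/1.6) = 17.355 dB.
L₂ = 101.2 − 20·log₁₀(11.8/1.6) = 101.2 − 17.355 = 83.84 dB.

83.8 dB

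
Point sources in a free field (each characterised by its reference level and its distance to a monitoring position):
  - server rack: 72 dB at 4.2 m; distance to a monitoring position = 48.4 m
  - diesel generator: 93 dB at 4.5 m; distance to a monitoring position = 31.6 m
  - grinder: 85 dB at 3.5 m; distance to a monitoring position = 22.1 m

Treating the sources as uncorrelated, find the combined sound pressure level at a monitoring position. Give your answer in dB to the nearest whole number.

77 dB

Apply inverse-square spreading to bring every level to the receiver, then sum 10^(L/10).
server rack: 72 − 20·log₁₀(48.4/4.2) = 72 − 21.23 = 50.77 dB.
diesel generator: 93 − 20·log₁₀(31.6/4.5) = 93 − 16.93 = 76.07 dB.
grinder: 85 − 20·log₁₀(22.1/3.5) = 85 − 16.01 = 68.99 dB.
Σ 10^(L/10) = 4.851e+07 → L_total = 10·log₁₀(4.851e+07) = 76.86 dB.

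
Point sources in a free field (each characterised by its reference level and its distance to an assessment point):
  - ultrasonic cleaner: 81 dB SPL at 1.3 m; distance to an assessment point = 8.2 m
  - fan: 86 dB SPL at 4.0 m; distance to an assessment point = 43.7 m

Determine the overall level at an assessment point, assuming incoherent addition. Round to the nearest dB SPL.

68 dB SPL

Propagate each source to the receiver with L = L_ref − 20·log₁₀(r/r_ref), then add intensities.
ultrasonic cleaner: 81 − 20·log₁₀(8.2/1.3) = 81 − 16.00 = 65.00 dB SPL.
fan: 86 − 20·log₁₀(43.7/4.0) = 86 − 20.77 = 65.23 dB SPL.
Σ 10^(L/10) = 6.500e+06 → L_total = 10·log₁₀(6.500e+06) = 68.13 dB SPL.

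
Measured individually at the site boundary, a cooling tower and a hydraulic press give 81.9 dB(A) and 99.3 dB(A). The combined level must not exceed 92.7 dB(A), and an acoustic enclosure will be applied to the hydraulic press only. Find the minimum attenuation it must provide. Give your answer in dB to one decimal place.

7.0 dB

Everything except the hydraulic press sums to 10^(81.9/10) = 1.549e+08 in linear terms, 81.90 dB(A).
To meet 92.7 dB(A) overall, the treated hydraulic press may contribute at most 10^(92.7/10) − 1.549e+08 = 1.707e+09, i.e. 92.32 dB(A).
Required insertion loss = 99.3 − 92.32 = 6.98 dB.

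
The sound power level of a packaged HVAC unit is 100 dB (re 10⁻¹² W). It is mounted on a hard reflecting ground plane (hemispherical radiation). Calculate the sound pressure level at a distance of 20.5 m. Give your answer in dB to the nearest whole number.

Free-field hemispherical radiation: L_p = L_w − 10·log₁₀(2π·r²), r = 20.5 m.
2π·r² = 2641 m², 10·log₁₀ of that is 34.217 dB.
L_p = 100 − 34.217 = 65.78 dB.

66 dB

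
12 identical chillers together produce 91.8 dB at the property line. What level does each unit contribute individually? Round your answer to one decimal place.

81.0 dB

12 equal contributions raise the level by 10·log₁₀ 12 = 10.792 dB, so each unit alone gives 91.8 − 10.792.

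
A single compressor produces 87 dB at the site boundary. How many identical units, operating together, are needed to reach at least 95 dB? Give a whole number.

The shortfall is 95 − 87 = 8.0 dB, and N units add 10·log₁₀ N, so need 10·log₁₀ N ≥ 8.0.
N ≥ 10^(8.0/10) = 6.310, so N = 7.

7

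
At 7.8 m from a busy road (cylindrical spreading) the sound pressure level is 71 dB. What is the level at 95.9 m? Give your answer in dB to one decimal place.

60.1 dB

Line-source attenuation: ΔL = 10·log₁₀(r₂/r₁) = 10·log₁₀(95.9/7.8) = 10.897 dB.
L₂ = 71 − 10·log₁₀(95.9/7.8) = 71 − 10.897 = 60.10 dB.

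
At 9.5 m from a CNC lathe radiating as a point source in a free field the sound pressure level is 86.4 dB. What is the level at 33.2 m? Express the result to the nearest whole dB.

76 dB

Spherical spreading from a point source gives a 20·log₁₀(r₂/r₁) drop.
L₂ = 86.4 − 20·log₁₀(33.2/9.5) = 86.4 − 10.868 = 75.53 dB.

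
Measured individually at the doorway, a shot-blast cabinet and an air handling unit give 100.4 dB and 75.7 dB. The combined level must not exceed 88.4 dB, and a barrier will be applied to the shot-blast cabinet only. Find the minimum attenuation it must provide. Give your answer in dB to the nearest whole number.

Everything except the shot-blast cabinet sums to 10^(75.7/10) = 3.715e+07 in linear terms, 75.70 dB.
The limit corresponds to 10^(88.4/10) = 6.918e+08; subtracting the fixed part leaves 6.547e+08 for the shot-blast cabinet, i.e. 88.16 dB.
So the shot-blast cabinet must be reduced from 100.4 to 88.16 dB: IL = 12.24 dB.

12 dB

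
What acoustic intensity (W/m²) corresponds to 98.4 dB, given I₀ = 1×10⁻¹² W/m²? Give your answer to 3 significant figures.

L = 10·log₁₀(I/I₀) ⇒ I = I₀·10^(L/10) = 10⁻¹² × 10^9.84.

0.00692 W/m²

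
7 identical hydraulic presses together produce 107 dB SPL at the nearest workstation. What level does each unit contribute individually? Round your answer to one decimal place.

Dividing the total intensity by 7 lowers the level by 10·log₁₀ 7 = 8.451 dB: L₁ = 107 − 8.451.

98.5 dB SPL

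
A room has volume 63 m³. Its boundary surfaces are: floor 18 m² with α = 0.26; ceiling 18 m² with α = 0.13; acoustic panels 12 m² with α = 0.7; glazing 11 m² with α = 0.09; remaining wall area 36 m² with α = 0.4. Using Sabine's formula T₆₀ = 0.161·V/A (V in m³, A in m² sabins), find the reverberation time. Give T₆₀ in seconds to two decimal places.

A = Σ Sᵢαᵢ = 18·0.26 + 18·0.13 + 12·0.7 + 11·0.09 + 36·0.4 = 30.81 m².
T₆₀ = 0.161·V/A = 0.161·63/30.81 = 0.329 s.

0.33 s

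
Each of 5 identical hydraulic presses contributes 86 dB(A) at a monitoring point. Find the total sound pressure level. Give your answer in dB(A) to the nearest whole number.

With 5 equal, uncorrelated contributions the intensity is 5× that of one unit, giving a rise of 10·log₁₀ 5.
L_total = 86 + 10·log₁₀(5) = 86 + 6.990 = 92.99 dB(A).

93 dB(A)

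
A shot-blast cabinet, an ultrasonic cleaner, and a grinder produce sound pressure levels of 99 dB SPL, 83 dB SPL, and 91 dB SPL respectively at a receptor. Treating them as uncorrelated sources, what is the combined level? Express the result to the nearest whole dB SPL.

100 dB SPL

Incoherent sources combine by intensity addition: L_total = 10·log₁₀(Σ 10^(L_i/10)).
Σ 10^(L/10) = 10^(99/10) + 10^(83/10) + 10^(91/10) = 9.402e+09.
L_total = 10·log₁₀(9.402e+09) = 99.73 dB SPL.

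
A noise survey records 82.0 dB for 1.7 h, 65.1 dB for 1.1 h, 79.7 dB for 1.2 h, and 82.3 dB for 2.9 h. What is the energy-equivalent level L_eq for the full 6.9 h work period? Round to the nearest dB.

The energy average is taken in the linear domain: L_eq = 10·log₁₀[(Σ tᵢ·10^(Lᵢ/10))/T], T = 6.9 h.
Σ tᵢ·10^(Lᵢ/10) = 1.7·10^(82.0/10) + 1.1·10^(65.1/10) + 1.2·10^(79.7/10) + 2.9·10^(82.3/10) = 8.775e+08.
L_eq = 10·log₁₀(8.775e+08/6.9) = 81.04 dB.

81 dB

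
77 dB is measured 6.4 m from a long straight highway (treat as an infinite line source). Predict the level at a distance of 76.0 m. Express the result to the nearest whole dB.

66 dB

Line-source attenuation: ΔL = 10·log₁₀(r₂/r₁) = 10·log₁₀(76.0/6.4) = 10.746 dB.
L₂ = 77 − 10·log₁₀(76.0/6.4) = 77 − 10.746 = 66.25 dB.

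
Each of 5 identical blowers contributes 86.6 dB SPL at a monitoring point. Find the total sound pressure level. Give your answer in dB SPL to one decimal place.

L_total = L₁ + 10·log₁₀ N for N identical incoherent sources.
L_total = 86.6 + 10·log₁₀(5) = 86.6 + 6.990 = 93.59 dB SPL.

93.6 dB SPL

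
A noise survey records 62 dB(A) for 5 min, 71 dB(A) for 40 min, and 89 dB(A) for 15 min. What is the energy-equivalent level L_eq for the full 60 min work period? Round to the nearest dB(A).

Weight each interval's intensity by its duration and average over T = 60 min:
Σ tᵢ·10^(Lᵢ/10) = 5·10^(62/10) + 40·10^(71/10) + 15·10^(89/10) = 1.243e+10.
L_eq = 10·log₁₀(1.243e+10/60) = 83.16 dB(A).

83 dB(A)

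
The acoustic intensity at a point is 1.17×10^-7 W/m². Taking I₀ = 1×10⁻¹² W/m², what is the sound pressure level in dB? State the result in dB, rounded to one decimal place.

50.7 dB

I/I₀ = 1.17×10^-7/10⁻¹² = 1.17×10^5, and L = 10·log₁₀(I/I₀).
L = 10·(0.0682 + 5) = 50.68 dB.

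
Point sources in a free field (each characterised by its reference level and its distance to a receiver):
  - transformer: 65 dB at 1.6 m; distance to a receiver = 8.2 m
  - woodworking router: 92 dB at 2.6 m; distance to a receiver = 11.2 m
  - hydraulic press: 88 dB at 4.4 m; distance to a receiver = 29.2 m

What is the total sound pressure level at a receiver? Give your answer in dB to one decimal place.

80.0 dB

Propagate each source to the receiver with L = L_ref − 20·log₁₀(r/r_ref), then add intensities.
transformer: 65 − 20·log₁₀(8.2/1.6) = 65 − 14.19 = 50.81 dB.
woodworking router: 92 − 20·log₁₀(11.2/2.6) = 92 − 12.68 = 79.32 dB.
hydraulic press: 88 − 20·log₁₀(29.2/4.4) = 88 − 16.44 = 71.56 dB.
Σ 10^(L/10) = 9.986e+07 → L_total = 10·log₁₀(9.986e+07) = 79.99 dB.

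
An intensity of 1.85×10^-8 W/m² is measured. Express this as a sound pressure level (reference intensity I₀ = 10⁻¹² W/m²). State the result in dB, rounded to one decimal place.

I/I₀ = 1.85×10^-8/10⁻¹² = 1.85×10^4, and L = 10·log₁₀(I/I₀).
L = 10·(0.2672 + 4) = 42.67 dB.

42.7 dB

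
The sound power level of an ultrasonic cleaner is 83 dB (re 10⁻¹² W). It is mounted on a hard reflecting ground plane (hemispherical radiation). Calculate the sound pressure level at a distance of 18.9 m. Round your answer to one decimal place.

49.5 dB

The power spreads over a hemisphere of area 2π·r², so L_p = L_w − 10·log₁₀(2π·r²).
2π·r² = 2244 m², 10·log₁₀ of that is 33.511 dB.
L_p = 83 − 33.511 = 49.49 dB.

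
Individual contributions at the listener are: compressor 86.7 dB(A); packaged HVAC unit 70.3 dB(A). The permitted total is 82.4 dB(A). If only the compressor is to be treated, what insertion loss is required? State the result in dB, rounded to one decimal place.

4.6 dB

The untreated sources together contribute 10^(70.3/10) = 1.072e+07, i.e. 70.30 dB(A).
To meet 82.4 dB(A) overall, the treated compressor may contribute at most 10^(82.4/10) − 1.072e+07 = 1.631e+08, i.e. 82.12 dB(A).
So the compressor must be reduced from 86.7 to 82.12 dB(A): IL = 4.58 dB.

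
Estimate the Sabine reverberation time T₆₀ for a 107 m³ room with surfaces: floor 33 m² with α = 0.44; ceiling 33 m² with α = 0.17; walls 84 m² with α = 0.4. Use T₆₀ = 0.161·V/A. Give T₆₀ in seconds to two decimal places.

Summing Sᵢαᵢ: 33·0.44 + 33·0.17 + 84·0.4 = 53.73 m².
T₆₀ = 0.161·V/A = 0.161·107/53.73 = 0.321 s.

0.32 s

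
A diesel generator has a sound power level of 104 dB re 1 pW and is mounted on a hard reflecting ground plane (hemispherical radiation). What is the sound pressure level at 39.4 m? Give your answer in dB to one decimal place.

64.1 dB

L_p = L_w − 10·log₁₀(2π·r²) with r = 39.4 m.
2π·r² = 9754 m², 10·log₁₀ of that is 39.892 dB.
L_p = 104 − 39.892 = 64.11 dB.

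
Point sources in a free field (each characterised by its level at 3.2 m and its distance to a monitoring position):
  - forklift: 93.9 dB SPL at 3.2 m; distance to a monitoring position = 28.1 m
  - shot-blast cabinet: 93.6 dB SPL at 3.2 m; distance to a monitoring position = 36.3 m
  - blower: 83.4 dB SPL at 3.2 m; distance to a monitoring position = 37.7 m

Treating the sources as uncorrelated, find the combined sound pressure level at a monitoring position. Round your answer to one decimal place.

Apply inverse-square spreading to bring every level to the receiver, then sum 10^(L/10).
forklift: 93.9 − 20·log₁₀(28.1/3.2) = 93.9 − 18.87 = 75.03 dB SPL.
shot-blast cabinet: 93.6 − 20·log₁₀(36.3/3.2) = 93.6 − 21.10 = 72.50 dB SPL.
blower: 83.4 − 20·log₁₀(37.7/3.2) = 83.4 − 21.42 = 61.98 dB SPL.
Σ 10^(L/10) = 5.121e+07 → L_total = 10·log₁₀(5.121e+07) = 77.09 dB SPL.

77.1 dB SPL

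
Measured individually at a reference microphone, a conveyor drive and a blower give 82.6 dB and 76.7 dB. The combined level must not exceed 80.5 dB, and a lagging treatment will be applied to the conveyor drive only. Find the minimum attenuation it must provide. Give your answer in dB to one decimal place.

4.4 dB

Everything except the conveyor drive sums to 10^(76.7/10) = 4.677e+07 in linear terms, 76.70 dB.
The limit corresponds to 10^(80.5/10) = 1.122e+08; subtracting the fixed part leaves 6.543e+07 for the conveyor drive, i.e. 78.16 dB.
So the conveyor drive must be reduced from 82.6 to 78.16 dB: IL = 4.44 dB.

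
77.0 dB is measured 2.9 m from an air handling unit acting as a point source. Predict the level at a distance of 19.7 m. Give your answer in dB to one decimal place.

Point-source attenuation: ΔL = 20·log₁₀(r₂/r₁) = 20·log₁₀(19.7/2.9) = 16.641 dB.
L₂ = 77.0 − 20·log₁₀(19.7/2.9) = 77.0 − 16.641 = 60.36 dB.

60.4 dB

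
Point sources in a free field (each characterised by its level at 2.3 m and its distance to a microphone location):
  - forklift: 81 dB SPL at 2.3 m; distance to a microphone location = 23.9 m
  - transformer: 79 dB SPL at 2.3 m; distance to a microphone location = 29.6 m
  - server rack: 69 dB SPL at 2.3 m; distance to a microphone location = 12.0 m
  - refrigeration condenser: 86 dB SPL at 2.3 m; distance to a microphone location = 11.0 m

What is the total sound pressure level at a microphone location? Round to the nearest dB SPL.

73 dB SPL

Propagate each source to the receiver with L = L_ref − 20·log₁₀(r/r_ref), then add intensities.
forklift: 81 − 20·log₁₀(23.9/2.3) = 81 − 20.33 = 60.67 dB SPL.
transformer: 79 − 20·log₁₀(29.6/2.3) = 79 − 22.19 = 56.81 dB SPL.
server rack: 69 − 20·log₁₀(12.0/2.3) = 69 − 14.35 = 54.65 dB SPL.
refrigeration condenser: 86 − 20·log₁₀(11.0/2.3) = 86 − 13.59 = 72.41 dB SPL.
Σ 10^(L/10) = 1.934e+07 → L_total = 10·log₁₀(1.934e+07) = 72.87 dB SPL.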